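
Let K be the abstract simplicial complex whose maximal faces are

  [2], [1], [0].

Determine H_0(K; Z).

Order the vertices as 0 < 1 < 2. Listing each simplex with vertices in this order, K has dimension 0 with simplices:

  0-simplices (3): [0], [1], [2]

Hence C_0 ≅ Z^3.

From H_k ≅ ker(∂_k) / im(∂_{k+1}) we obtain:

  H_0: rank C_0 − rank ∂_1 = 3 − 0 = 3, and there is no ∂_1, so H_0 = Z^3.

H_0 = Z^3.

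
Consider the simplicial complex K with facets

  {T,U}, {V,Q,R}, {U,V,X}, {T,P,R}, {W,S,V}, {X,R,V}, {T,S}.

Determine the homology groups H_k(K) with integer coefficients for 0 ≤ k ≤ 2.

Fix the vertex order P < Q < R < S < T < U < V < W < X and write every simplex with vertices in increasing order. Then dim K = 2 and the simplices of K are:

  0-simplices (9): P, Q, R, S, T, U, V, W, X
  1-simplices (15): PR, PT, QR, QV, RT, RV, RX, ST, SV, SW, TU, UV, UX, VW, VX
  2-simplices (5): PRT, QRV, RVX, SVW, UVX

Hence C_0 ≅ Z^9, C_1 ≅ Z^15, C_2 ≅ Z^5.

The boundary map ∂_1: C_1 → C_0 sends each edge [p,q] (with p < q) to q − p.
The resulting 9×15 matrix has rank 8, and its Smith normal form has invariant factors (1,1,1,1,1,1,1,1).

The boundary map ∂_2: C_2 → C_1 maps a triangle to the signed sum of its edges. For instance
  ∂QRV = RV − QV + QR,
  ∂RVX = VX − RX + RV.
This gives a 15×5 integer matrix of rank 5; reducing to Smith normal form yields diagonal entries (1,1,1,1,1).

Reading off H_k = ker ∂_k / im ∂_{k+1}:

  H_0: rank C_0 − rank ∂_1 = 9 − 8 = 1, and the invariant factors of ∂_1 are all 1, so H_0 = Z.
  H_1: rank ker ∂_1 − rank ∂_2 = (15 − 8) − 5 = 2, and the invariant factors of ∂_2 are all 1, so H_1 = Z^2.
  H_2: rank ker ∂_2 − rank ∂_3 = (5 − 5) − 0 = 0, and there is no ∂_3, so H_2 = 0.

As a check, the Euler characteristic is 9 − 15 + 5 = -1, which agrees with 1 − 2 + 0 = -1.

H_0 ≅ Z,  H_1 ≅ Z^2,  H_2 = 0.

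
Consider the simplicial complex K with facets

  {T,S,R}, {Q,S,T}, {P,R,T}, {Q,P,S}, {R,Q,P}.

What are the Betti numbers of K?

K has 5 vertices, 10 edges, 5 triangles.
rank ∂_0 = 0, rank ∂_1 = 4 ⇒ b_0 = 5 − 0 − 4 = 1; all invariant factors of ∂_1 are 1 so no torsion. So H_0 ≅ Z.
rank ∂_1 = 4, rank ∂_2 = 5 ⇒ b_1 = 10 − 4 − 5 = 1; all invariant factors of ∂_2 are 1 so no torsion. So H_1 ≅ Z.
rank ∂_2 = 5, rank ∂_3 = 0 ⇒ b_2 = 5 − 5 − 0 = 0. So H_2 ≅ 0.

b_0 = 1, b_1 = 1, b_2 = 0.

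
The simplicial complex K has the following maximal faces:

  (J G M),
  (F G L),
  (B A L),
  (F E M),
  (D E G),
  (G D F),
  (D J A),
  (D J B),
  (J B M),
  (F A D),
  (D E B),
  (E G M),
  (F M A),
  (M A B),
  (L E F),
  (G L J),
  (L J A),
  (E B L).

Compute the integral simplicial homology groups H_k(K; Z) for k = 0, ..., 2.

H_0 = Z,  H_1 = Z × Z/2,  H_2 = 0.

Order the vertices as A < B < D < E < F < G < J < L < M. Listing each simplex with vertices in this order, K has dimension 2 with simplices:

  0-simplices (9): A, B, D, E, F, G, J, L, M
  1-simplices (27): AB, AD, AF, AJ, AL, AM, BD, BE, BJ, BL, BM, DE, DF, DG, DJ, EF, EG, EL, EM, FG, FL, FM, GJ, GL, GM, JL, JM
  2-simplices (18): ABL, ABM, ADF, ADJ, AFM, AJL, BDE, BDJ, BEL, BJM, DEG, DFG, EFL, EFM, EGM, FGL, GJL, GJM

so the chain groups are C_0 ≅ Z^9, C_1 ≅ Z^27, C_2 ≅ Z^18.

∂_1: C_1 → C_0 sends each edge [p,q] (with p < q) to q − p. For instance
  ∂EM = M − E.
The resulting 9×27 matrix has rank 8, and its Smith normal form has invariant factors (1,1,1,1,1,1,1,1).

∂_2: C_2 → C_1 acts by ∂[p,q,r] = [q,r] − [p,r] + [p,q]. For instance
  ∂ADF = DF − AF + AD,
  ∂AFM = FM − AM + AF.
As a 27×18 matrix over Z this has rank 18, with invariant factors (1,1,1,1,1,1,1,1,1,1,1,1,1,1,1,1,1,2).

Reading off H_k = ker ∂_k / im ∂_{k+1}:

  H_0: rank C_0 − rank ∂_1 = 9 − 8 = 1, and the invariant factors of ∂_1 are all 1, so H_0 ≅ Z.
  H_1: rank ker ∂_1 − rank ∂_2 = (27 − 8) − 18 = 1, and ∂_2 has invariant factor 2 > 1, so H_1 ≅ Z × Z/2.
  H_2: rank ker ∂_2 − rank ∂_3 = (18 − 18) − 0 = 0, and there is no ∂_3, so H_2 ≅ 0.

(K is a triangulation of the Klein bottle.)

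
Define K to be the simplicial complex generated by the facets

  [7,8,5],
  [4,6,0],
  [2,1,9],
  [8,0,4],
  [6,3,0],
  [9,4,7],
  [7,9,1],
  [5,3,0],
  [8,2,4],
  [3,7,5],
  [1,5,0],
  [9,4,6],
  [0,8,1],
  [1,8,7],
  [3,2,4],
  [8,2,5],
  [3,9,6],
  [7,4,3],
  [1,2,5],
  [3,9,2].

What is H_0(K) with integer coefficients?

H_0 ≅ Z.

Take the total order 0 < 1 < 2 < 3 < 4 < 5 < 6 < 7 < 8 < 9 on the vertex set. Then K (dimension 2) consists of the simplices:

  0-simplices (10): [0], [1], [2], [3], [4], [5], [6], [7], [8], [9]
  1-simplices (30): (30 of them)
  2-simplices (20): (20 of them)

giving chain groups C_0 ≅ Z^10, C_1 ≅ Z^30, C_2 ≅ Z^20.

Boundary ∂_1: C_1 → C_0 sends each edge [p,q] (with p < q) to q − p. For instance
  ∂[6,9] = [9] − [6].
The resulting 10×30 matrix has rank 9, and its Smith normal form has invariant factors (1,1,1,1,1,1,1,1,1).

The boundary map ∂_2: C_2 → C_1 sends each 2-simplex [p,q,r] to [q,r] − [p,r] + [p,q]. For instance
  ∂[4,6,9] = [6,9] − [4,9] + [4,6],
  ∂[1,7,8] = [7,8] − [1,8] + [1,7].
The 30×20 boundary matrix has rank 20 and Smith normal form diag(1,1,1,1,1,1,1,1,1,1,1,1,1,1,1,1,1,1,1,2).

Reading off H_k = ker ∂_k / im ∂_{k+1}:

  H_0: rank C_0 − rank ∂_1 = 10 − 9 = 1, and the invariant factors of ∂_1 are all 1, so H_0 ≅ Z.

(K is a triangulation of the Klein bottle.)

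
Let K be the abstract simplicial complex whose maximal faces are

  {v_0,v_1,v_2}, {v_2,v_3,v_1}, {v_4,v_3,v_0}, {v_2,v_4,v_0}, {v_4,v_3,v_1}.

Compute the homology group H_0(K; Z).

H_0 = Z.

We work with the vertex ordering v_0 < v_1 < v_2 < v_3 < v_4. The simplices of K, each written with vertices in increasing order, are:

  0-simplices (5): [v_0], [v_1], [v_2], [v_3], [v_4]
  1-simplices (10): [v_0,v_1], [v_0,v_2], [v_0,v_3], [v_0,v_4], [v_1,v_2], [v_1,v_3], [v_1,v_4], [v_2,v_3], [v_2,v_4], [v_3,v_4]
  2-simplices (5): [v_0,v_1,v_2], [v_0,v_2,v_4], [v_0,v_3,v_4], [v_1,v_2,v_3], [v_1,v_3,v_4]

so the chain groups are C_0 ≅ Z^5, C_1 ≅ Z^10, C_2 ≅ Z^5.

Boundary ∂_1: C_1 → C_0 maps an edge to its endpoints' difference, ∂[p,q] = q − p. For instance
  ∂[v_0,v_3] = [v_3] − [v_0].
As a 5×10 matrix over Z this has rank 4, with invariant factors (1,1,1,1).

The boundary map ∂_2: C_2 → C_1 sends each 2-simplex [p,q,r] to [q,r] − [p,r] + [p,q]. For instance
  ∂[v_1,v_3,v_4] = [v_3,v_4] − [v_1,v_4] + [v_1,v_3],
  ∂[v_0,v_1,v_2] = [v_1,v_2] − [v_0,v_2] + [v_0,v_1].
This gives a 10×5 integer matrix of rank 5; reducing to Smith normal form yields diagonal entries (1,1,1,1,1).

From H_k ≅ ker(∂_k) / im(∂_{k+1}) we obtain:

  H_0: rank C_0 − rank ∂_1 = 5 − 4 = 1, and the invariant factors of ∂_1 are all 1, so H_0 = Z.

(K is a triangulation of the Möbius band.)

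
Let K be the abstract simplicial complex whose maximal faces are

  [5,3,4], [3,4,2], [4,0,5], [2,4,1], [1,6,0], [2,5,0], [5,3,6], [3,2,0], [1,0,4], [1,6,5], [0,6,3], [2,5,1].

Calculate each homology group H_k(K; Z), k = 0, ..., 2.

H_0 = Z,  H_1 = Z/2,  H_2 = 0.

Order the vertices as 0 < 1 < 2 < 3 < 4 < 5 < 6. Listing each simplex with vertices in this order, K has dimension 2 with simplices:

  0-simplices (7): [0], [1], [2], [3], [4], [5], [6]
  1-simplices (18): [0,1], [0,2], [0,3], [0,4], [0,5], [0,6], [1,2], [1,4], [1,5], [1,6], [2,3], [2,4], [2,5], [3,4], [3,5], [3,6], [4,5], [5,6]
  2-simplices (12): [0,1,4], [0,1,6], [0,2,3], [0,2,5], [0,3,6], [0,4,5], [1,2,4], [1,2,5], [1,5,6], [2,3,4], [3,4,5], [3,5,6]

giving chain groups C_0 ≅ Z^7, C_1 ≅ Z^18, C_2 ≅ Z^12.

The boundary map ∂_1: C_1 → C_0 maps an edge to its endpoints' difference, ∂[p,q] = q − p. For instance
  ∂[1,5] = [5] − [1].
This gives a 7×18 integer matrix of rank 6; reducing to Smith normal form yields diagonal entries (1,1,1,1,1,1).

∂_2: C_2 → C_1 acts by ∂[p,q,r] = [q,r] − [p,r] + [p,q]. For instance
  ∂[1,2,4] = [2,4] − [1,4] + [1,2],
  ∂[3,4,5] = [4,5] − [3,5] + [3,4].
This gives a 18×12 integer matrix of rank 12; reducing to Smith normal form yields diagonal entries (1,1,1,1,1,1,1,1,1,1,1,2).

Reading off H_k = ker ∂_k / im ∂_{k+1}:

  H_0: rank C_0 − rank ∂_1 = 7 − 6 = 1, and the invariant factors of ∂_1 are all 1, so H_0 = Z.
  H_1: rank ker ∂_1 − rank ∂_2 = (18 − 6) − 12 = 0, and ∂_2 has invariant factor 2 > 1, so H_1 = Z/2.
  H_2: rank ker ∂_2 − rank ∂_3 = (12 − 12) − 0 = 0, and there is no ∂_3, so H_2 = 0.

As a check, the Euler characteristic is 7 − 18 + 12 = 1, which agrees with 1 − 0 + 0 = 1.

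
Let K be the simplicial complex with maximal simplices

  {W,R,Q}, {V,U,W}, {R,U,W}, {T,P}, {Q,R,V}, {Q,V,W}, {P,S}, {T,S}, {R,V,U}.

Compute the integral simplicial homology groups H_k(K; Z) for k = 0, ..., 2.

K has 8 vertices, 12 edges, 6 triangles.
rank ∂_0 = 0, rank ∂_1 = 6 ⇒ b_0 = 8 − 0 − 6 = 2; all invariant factors of ∂_1 are 1 so no torsion. So H_0 = Z^2.
rank ∂_1 = 6, rank ∂_2 = 5 ⇒ b_1 = 12 − 6 − 5 = 1; all invariant factors of ∂_2 are 1 so no torsion. So H_1 = Z.
rank ∂_2 = 5, rank ∂_3 = 0 ⇒ b_2 = 6 − 5 − 0 = 1. So H_2 = Z.

H_0 = Z^2,  H_1 = Z,  H_2 = Z.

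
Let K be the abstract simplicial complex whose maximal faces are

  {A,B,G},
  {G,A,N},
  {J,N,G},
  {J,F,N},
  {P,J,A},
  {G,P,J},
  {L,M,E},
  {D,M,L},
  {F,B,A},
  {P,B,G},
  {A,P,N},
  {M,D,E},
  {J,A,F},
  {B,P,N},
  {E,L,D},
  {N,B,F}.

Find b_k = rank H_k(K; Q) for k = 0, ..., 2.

b_0 = 2, b_1 = 0, b_2 = 1.

Fix the vertex order A < B < D < E < F < G < J < L < M < N < P and write every simplex with vertices in increasing order. Then dim K = 2 and the simplices of K are:

  0-simplices (11): A, B, D, E, F, G, J, L, M, N, P
  1-simplices (24): AB, AF, AG, AJ, AN, AP, BF, BG, BN, BP, DE, DL, DM, EL, EM, FJ, FN, GJ, GN, GP, JN, JP, LM, NP
  2-simplices (16): ABF, ABG, AFJ, AGN, AJP, ANP, BFN, BGP, BNP, DEL, DEM, DLM, ELM, FJN, GJN, GJP

Hence C_0 ≅ Z^11, C_1 ≅ Z^24, C_2 ≅ Z^16.

∂_1: C_1 → C_0 sends each edge [p,q] (with p < q) to q − p.
As a 11×24 matrix over Z this has rank 9, with invariant factors (1,1,1,1,1,1,1,1,1).

∂_2: C_2 → C_1 acts by ∂[p,q,r] = [q,r] − [p,r] + [p,q]. For instance
  ∂AFJ = FJ − AJ + AF,
  ∂DEM = EM − DM + DE.
This gives a 24×16 integer matrix of rank 15; reducing to Smith normal form yields diagonal entries (1,1,1,1,1,1,1,1,1,1,1,1,1,1,2).

Now H_k = ker ∂_k / im ∂_{k+1}, so:

  H_0: rank C_0 − rank ∂_1 = 11 − 9 = 2, and the invariant factors of ∂_1 are all 1, so H_0 ≅ Z^2.
  H_1: rank ker ∂_1 − rank ∂_2 = (24 − 9) − 15 = 0, and ∂_2 has invariant factor 2 > 1, so H_1 ≅ Z/2Z.
  H_2: rank ker ∂_2 − rank ∂_3 = (16 − 15) − 0 = 1, and there is no ∂_3, so H_2 ≅ Z.

As a check, the Euler characteristic is 11 − 24 + 16 = 3, which agrees with 2 − 0 + 1 = 3.

Hence the Betti numbers are b_0 = 2, b_1 = 0, b_2 = 1.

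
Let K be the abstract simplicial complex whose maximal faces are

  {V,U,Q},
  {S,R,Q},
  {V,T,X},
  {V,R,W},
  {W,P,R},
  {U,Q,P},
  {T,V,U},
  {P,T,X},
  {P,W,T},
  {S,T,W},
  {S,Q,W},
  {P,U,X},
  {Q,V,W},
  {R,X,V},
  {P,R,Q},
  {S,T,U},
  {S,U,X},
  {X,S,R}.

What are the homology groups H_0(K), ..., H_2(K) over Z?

Take the total order P < Q < R < S < T < U < V < W < X on the vertex set. Then K (dimension 2) consists of the simplices:

  0-simplices (9): P, Q, R, S, T, U, V, W, X
  1-simplices (27): PQ, PR, PT, PU, PW, PX, QR, QS, QU, QV, QW, RS, RV, RW, RX, ST, SU, SW, SX, TU, TV, TW, TX, UV, UX, VW, VX
  2-simplices (18): PQR, PQU, PRW, PTW, PTX, PUX, QRS, QSW, QUV, QVW, RSX, RVW, RVX, STU, STW, SUX, TUV, TVX

giving chain groups C_0 ≅ Z^9, C_1 ≅ Z^27, C_2 ≅ Z^18.

∂_1: C_1 → C_0 is given by ∂[p,q] = [q] − [p]. For instance
  ∂SW = W − S.
As a 9×27 matrix over Z this has rank 8, with invariant factors (1,1,1,1,1,1,1,1).

∂_2: C_2 → C_1 maps a triangle to the signed sum of its edges. For instance
  ∂PTW = TW − PW + PT,
  ∂RSX = SX − RX + RS.
As a 27×18 matrix over Z this has rank 18, with invariant factors (1,1,1,1,1,1,1,1,1,1,1,1,1,1,1,1,1,2).

Computing H_k = (kernel of ∂_k) / (image of ∂_{k+1}):

  H_0: rank C_0 − rank ∂_1 = 9 − 8 = 1, and the invariant factors of ∂_1 are all 1, so H_0 ≅ Z.
  H_1: rank ker ∂_1 − rank ∂_2 = (27 − 8) − 18 = 1, and ∂_2 has invariant factor 2 > 1, so H_1 ≅ Z × Z/2.
  H_2: rank ker ∂_2 − rank ∂_3 = (18 − 18) − 0 = 0, and there is no ∂_3, so H_2 ≅ 0.

H_0 ≅ Z,  H_1 ≅ Z × Z/2,  H_2 = 0.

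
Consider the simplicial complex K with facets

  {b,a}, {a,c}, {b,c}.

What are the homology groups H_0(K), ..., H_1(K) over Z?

Take the total order a < b < c on the vertex set. Then K (dimension 1) consists of the simplices:

  0-simplices (3): a, b, c
  1-simplices (3): ab, ac, bc

giving chain groups C_0 ≅ Z^3, C_1 ≅ Z^3.

Boundary ∂_1: C_1 → C_0 sends each edge [p,q] (with p < q) to q − p.
As a 3×3 matrix over Z this has rank 2, with invariant factors (1,1).

Reading off H_k = ker ∂_k / im ∂_{k+1}:

  H_0: rank C_0 − rank ∂_1 = 3 − 2 = 1, and the invariant factors of ∂_1 are all 1, so H_0 = Z.
  H_1: rank ker ∂_1 − rank ∂_2 = (3 − 2) − 0 = 1, and there is no ∂_2, so H_1 = Z.

As a check, the Euler characteristic is 3 − 3 = 0, which agrees with 1 − 1 = 0.

H_0 ≅ Z,  H_1 ≅ Z.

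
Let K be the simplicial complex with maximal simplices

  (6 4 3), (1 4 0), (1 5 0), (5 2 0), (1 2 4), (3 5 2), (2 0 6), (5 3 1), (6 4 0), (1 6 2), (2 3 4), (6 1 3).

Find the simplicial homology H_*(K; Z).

H_0 = Z,  H_1 = Z/2Z,  H_2 = 0.

Order the vertices as 0 < 1 < 2 < 3 < 4 < 5 < 6. Listing each simplex with vertices in this order, K has dimension 2 with simplices:

  0-simplices (7): [0], [1], [2], [3], [4], [5], [6]
  1-simplices (18): [0,1], [0,2], [0,4], [0,5], [0,6], [1,2], [1,3], [1,4], [1,5], [1,6], [2,3], [2,4], [2,5], [2,6], [3,4], [3,5], [3,6], [4,6]
  2-simplices (12): [0,1,4], [0,1,5], [0,2,5], [0,2,6], [0,4,6], [1,2,4], [1,2,6], [1,3,5], [1,3,6], [2,3,4], [2,3,5], [3,4,6]

Hence C_0 ≅ Z^7, C_1 ≅ Z^18, C_2 ≅ Z^12.

Boundary ∂_1: C_1 → C_0 maps an edge to its endpoints' difference, ∂[p,q] = q − p.
As a 7×18 matrix over Z this has rank 6, with invariant factors (1,1,1,1,1,1).

The boundary map ∂_2: C_2 → C_1 maps a triangle to the signed sum of its edges. For instance
  ∂[2,3,4] = [3,4] − [2,4] + [2,3],
  ∂[1,3,6] = [3,6] − [1,6] + [1,3].
The 18×12 boundary matrix has rank 12 and Smith normal form diag(1,1,1,1,1,1,1,1,1,1,1,2).

From H_k ≅ ker(∂_k) / im(∂_{k+1}) we obtain:

  H_0: rank C_0 − rank ∂_1 = 7 − 6 = 1, and the invariant factors of ∂_1 are all 1, so H_0 ≅ Z.
  H_1: rank ker ∂_1 − rank ∂_2 = (18 − 6) − 12 = 0, and ∂_2 has invariant factor 2 > 1, so H_1 ≅ Z/2Z.
  H_2: rank ker ∂_2 − rank ∂_3 = (12 − 12) − 0 = 0, and there is no ∂_3, so H_2 ≅ 0.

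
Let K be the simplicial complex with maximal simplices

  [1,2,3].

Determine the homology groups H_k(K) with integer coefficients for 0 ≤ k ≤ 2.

H_0 ≅ Z,  H_1 = 0,  H_2 = 0.

K has 3 vertices, 3 edges, 1 triangle.
rank ∂_0 = 0, rank ∂_1 = 2 ⇒ b_0 = 3 − 0 − 2 = 1; all invariant factors of ∂_1 are 1 so no torsion. So H_0 ≅ Z.
rank ∂_1 = 2, rank ∂_2 = 1 ⇒ b_1 = 3 − 2 − 1 = 0; all invariant factors of ∂_2 are 1 so no torsion. So H_1 ≅ 0.
rank ∂_2 = 1, rank ∂_3 = 0 ⇒ b_2 = 1 − 1 − 0 = 0. So H_2 ≅ 0.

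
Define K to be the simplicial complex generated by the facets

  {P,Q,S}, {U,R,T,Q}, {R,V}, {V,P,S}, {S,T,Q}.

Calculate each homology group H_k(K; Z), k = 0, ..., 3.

H_0 = Z,  H_1 = Z,  H_2 = 0,  H_3 = 0.

We work with the vertex ordering P < Q < R < S < T < U < V. The simplices of K, each written with vertices in increasing order, are:

  0-simplices (7): P, Q, R, S, T, U, V
  1-simplices (13): PQ, PS, PV, QR, QS, QT, QU, RT, RU, RV, ST, SV, TU
  2-simplices (7): PQS, PSV, QRT, QRU, QST, QTU, RTU
  3-simplices (1): QRTU

Hence C_0 ≅ Z^7, C_1 ≅ Z^13, C_2 ≅ Z^7, C_3 ≅ Z^1.

Boundary ∂_1: C_1 → C_0 sends each edge [p,q] (with p < q) to q − p.
As a 7×13 matrix over Z this has rank 6, with invariant factors (1,1,1,1,1,1).

The boundary map ∂_2: C_2 → C_1 acts by ∂[p,q,r] = [q,r] − [p,r] + [p,q]. For instance
  ∂PSV = SV − PV + PS,
  ∂RTU = TU − RU + RT.
The 13×7 boundary matrix has rank 6 and Smith normal form diag(1,1,1,1,1,1).

The boundary map ∂_3: C_3 → C_2 sends each 3-simplex σ to the alternating sum Σ_i (−1)^i (σ with its i-th vertex removed). For instance
  ∂QRTU = RTU − QTU + QRU − QRT.
The 7×1 boundary matrix has rank 1 and Smith normal form diag(1).

Now H_k = ker ∂_k / im ∂_{k+1}, so:

  H_0: rank C_0 − rank ∂_1 = 7 − 6 = 1, and the invariant factors of ∂_1 are all 1, so H_0 ≅ Z.
  H_1: rank ker ∂_1 − rank ∂_2 = (13 − 6) − 6 = 1, and the invariant factors of ∂_2 are all 1, so H_1 ≅ Z.
  H_2: rank ker ∂_2 − rank ∂_3 = (7 − 6) − 1 = 0, and the invariant factors of ∂_3 are all 1, so H_2 ≅ 0.
  H_3: rank ker ∂_3 − rank ∂_4 = (1 − 1) − 0 = 0, and there is no ∂_4, so H_3 ≅ 0.

As a check, the Euler characteristic is 7 − 13 + 7 − 1 = 0, which agrees with 1 − 1 + 0 − 0 = 0.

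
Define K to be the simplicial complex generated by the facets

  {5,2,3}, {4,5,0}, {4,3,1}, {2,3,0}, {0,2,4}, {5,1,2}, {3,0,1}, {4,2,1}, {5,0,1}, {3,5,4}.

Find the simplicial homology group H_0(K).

K has 6 vertices, 15 edges, 10 triangles.
rank ∂_0 = 0, rank ∂_1 = 5 ⇒ b_0 = 6 − 0 − 5 = 1; all invariant factors of ∂_1 are 1 so no torsion. So H_0 = Z.

H_0 ≅ Z.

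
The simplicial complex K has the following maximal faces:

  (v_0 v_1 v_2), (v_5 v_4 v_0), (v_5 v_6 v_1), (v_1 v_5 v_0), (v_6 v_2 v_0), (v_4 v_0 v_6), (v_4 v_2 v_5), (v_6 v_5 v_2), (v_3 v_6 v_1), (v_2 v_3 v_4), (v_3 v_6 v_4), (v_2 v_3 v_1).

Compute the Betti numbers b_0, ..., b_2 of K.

We work with the vertex ordering v_0 < v_1 < v_2 < v_3 < v_4 < v_5 < v_6. The simplices of K, each written with vertices in increasing order, are:

  0-simplices (7): [v_0], [v_1], [v_2], [v_3], [v_4], [v_5], [v_6]
  1-simplices (18): (18 of them)
  2-simplices (12): (12 of them)

Hence C_0 ≅ Z^7, C_1 ≅ Z^18, C_2 ≅ Z^12.

Boundary ∂_1: C_1 → C_0 maps an edge to its endpoints' difference, ∂[p,q] = q − p.
The resulting 7×18 matrix has rank 6, and its Smith normal form has invariant factors (1,1,1,1,1,1).

Boundary ∂_2: C_2 → C_1 acts by ∂[p,q,r] = [q,r] − [p,r] + [p,q]. For instance
  ∂[v_2,v_5,v_6] = [v_5,v_6] − [v_2,v_6] + [v_2,v_5],
  ∂[v_1,v_5,v_6] = [v_5,v_6] − [v_1,v_6] + [v_1,v_5].
As a 18×12 matrix over Z this has rank 12, with invariant factors (1,1,1,1,1,1,1,1,1,1,1,2).

Computing H_k = (kernel of ∂_k) / (image of ∂_{k+1}):

  H_0: rank C_0 − rank ∂_1 = 7 − 6 = 1, and the invariant factors of ∂_1 are all 1, so H_0 ≅ Z.
  H_1: rank ker ∂_1 − rank ∂_2 = (18 − 6) − 12 = 0, and ∂_2 has invariant factor 2 > 1, so H_1 ≅ Z/2Z.
  H_2: rank ker ∂_2 − rank ∂_3 = (12 − 12) − 0 = 0, and there is no ∂_3, so H_2 ≅ 0.

As a check, the Euler characteristic is 7 − 18 + 12 = 1, which agrees with 1 − 0 + 0 = 1.

Hence the Betti numbers are b_0 = 1, b_1 = 0, b_2 = 0.

b_0 = 1, b_1 = 0, b_2 = 0.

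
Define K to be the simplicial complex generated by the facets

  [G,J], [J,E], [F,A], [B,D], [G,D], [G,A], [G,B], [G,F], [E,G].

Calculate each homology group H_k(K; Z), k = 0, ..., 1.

We work with the vertex ordering A < B < D < E < F < G < J. The simplices of K, each written with vertices in increasing order, are:

  0-simplices (7): A, B, D, E, F, G, J
  1-simplices (9): AF, AG, BD, BG, DG, EG, EJ, FG, GJ

so the chain groups are C_0 ≅ Z^7, C_1 ≅ Z^9.

∂_1: C_1 → C_0 maps an edge to its endpoints' difference, ∂[p,q] = q − p. For instance
  ∂EJ = J − E.
The resulting 7×9 matrix has rank 6, and its Smith normal form has invariant factors (1,1,1,1,1,1).

Computing H_k = (kernel of ∂_k) / (image of ∂_{k+1}):

  H_0: rank C_0 − rank ∂_1 = 7 − 6 = 1, and the invariant factors of ∂_1 are all 1, so H_0 ≅ Z.
  H_1: rank ker ∂_1 − rank ∂_2 = (9 − 6) − 0 = 3, and there is no ∂_2, so H_1 ≅ Z^3.

H_0 ≅ Z,  H_1 ≅ Z^3.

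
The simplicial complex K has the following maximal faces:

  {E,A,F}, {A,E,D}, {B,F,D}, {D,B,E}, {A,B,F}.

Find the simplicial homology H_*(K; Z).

Order the vertices as A < B < D < E < F. Listing each simplex with vertices in this order, K has dimension 2 with simplices:

  0-simplices (5): A, B, D, E, F
  1-simplices (10): AB, AD, AE, AF, BD, BE, BF, DE, DF, EF
  2-simplices (5): ABF, ADE, AEF, BDE, BDF

Hence C_0 ≅ Z^5, C_1 ≅ Z^10, C_2 ≅ Z^5.

The boundary map ∂_1: C_1 → C_0 sends each edge [p,q] (with p < q) to q − p.
The resulting 5×10 matrix has rank 4, and its Smith normal form has invariant factors (1,1,1,1).

The boundary map ∂_2: C_2 → C_1 sends each 2-simplex [p,q,r] to [q,r] − [p,r] + [p,q]. For instance
  ∂AEF = EF − AF + AE,
  ∂ADE = DE − AE + AD.
The resulting 10×5 matrix has rank 5, and its Smith normal form has invariant factors (1,1,1,1,1).

From H_k ≅ ker(∂_k) / im(∂_{k+1}) we obtain:

  H_0: rank C_0 − rank ∂_1 = 5 − 4 = 1, and the invariant factors of ∂_1 are all 1, so H_0 ≅ Z.
  H_1: rank ker ∂_1 − rank ∂_2 = (10 − 4) − 5 = 1, and the invariant factors of ∂_2 are all 1, so H_1 ≅ Z.
  H_2: rank ker ∂_2 − rank ∂_3 = (5 − 5) − 0 = 0, and there is no ∂_3, so H_2 ≅ 0.

H_0 ≅ Z,  H_1 ≅ Z,  H_2 = 0.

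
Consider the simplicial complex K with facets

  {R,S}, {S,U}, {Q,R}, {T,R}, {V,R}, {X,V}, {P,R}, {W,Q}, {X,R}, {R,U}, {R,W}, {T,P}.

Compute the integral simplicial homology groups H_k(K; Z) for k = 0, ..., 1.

H_0 ≅ Z,  H_1 ≅ Z^4.

Fix the vertex order P < Q < R < S < T < U < V < W < X and write every simplex with vertices in increasing order. Then dim K = 1 and the simplices of K are:

  0-simplices (9): P, Q, R, S, T, U, V, W, X
  1-simplices (12): PR, PT, QR, QW, RS, RT, RU, RV, RW, RX, SU, VX

giving chain groups C_0 ≅ Z^9, C_1 ≅ Z^12.

The boundary map ∂_1: C_1 → C_0 sends each edge [p,q] (with p < q) to q − p.
The resulting 9×12 matrix has rank 8, and its Smith normal form has invariant factors (1,1,1,1,1,1,1,1).

Reading off H_k = ker ∂_k / im ∂_{k+1}:

  H_0: rank C_0 − rank ∂_1 = 9 − 8 = 1, and the invariant factors of ∂_1 are all 1, so H_0 = Z.
  H_1: rank ker ∂_1 − rank ∂_2 = (12 − 8) − 0 = 4, and there is no ∂_2, so H_1 = Z^4.

(K is a triangulation of a wedge of 4 circles.)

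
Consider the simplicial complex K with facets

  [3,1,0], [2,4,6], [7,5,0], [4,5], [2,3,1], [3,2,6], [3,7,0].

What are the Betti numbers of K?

Fix the vertex order 0 < 1 < 2 < 3 < 4 < 5 < 6 < 7 and write every simplex with vertices in increasing order. Then dim K = 2 and the simplices of K are:

  0-simplices (8): [0], [1], [2], [3], [4], [5], [6], [7]
  1-simplices (14): [0,1], [0,3], [0,5], [0,7], [1,2], [1,3], [2,3], [2,4], [2,6], [3,6], [3,7], [4,5], [4,6], [5,7]
  2-simplices (6): [0,1,3], [0,3,7], [0,5,7], [1,2,3], [2,3,6], [2,4,6]

Hence C_0 ≅ Z^8, C_1 ≅ Z^14, C_2 ≅ Z^6.

The boundary map ∂_1: C_1 → C_0 sends each edge [p,q] (with p < q) to q − p. For instance
  ∂[2,4] = [4] − [2].
This gives a 8×14 integer matrix of rank 7; reducing to Smith normal form yields diagonal entries (1,1,1,1,1,1,1).

Boundary ∂_2: C_2 → C_1 sends each 2-simplex [p,q,r] to [q,r] − [p,r] + [p,q]. For instance
  ∂[0,1,3] = [1,3] − [0,3] + [0,1],
  ∂[2,4,6] = [4,6] − [2,6] + [2,4].
As a 14×6 matrix over Z this has rank 6, with invariant factors (1,1,1,1,1,1).

Now H_k = ker ∂_k / im ∂_{k+1}, so:

  H_0: rank C_0 − rank ∂_1 = 8 − 7 = 1, and the invariant factors of ∂_1 are all 1, so H_0 = Z.
  H_1: rank ker ∂_1 − rank ∂_2 = (14 − 7) − 6 = 1, and the invariant factors of ∂_2 are all 1, so H_1 = Z.
  H_2: rank ker ∂_2 − rank ∂_3 = (6 − 6) − 0 = 0, and there is no ∂_3, so H_2 = 0.

As a check, the Euler characteristic is 8 − 14 + 6 = 0, which agrees with 1 − 1 + 0 = 0.

Hence the Betti numbers are b_0 = 1, b_1 = 1, b_2 = 0.

b_0 = 1, b_1 = 1, b_2 = 0.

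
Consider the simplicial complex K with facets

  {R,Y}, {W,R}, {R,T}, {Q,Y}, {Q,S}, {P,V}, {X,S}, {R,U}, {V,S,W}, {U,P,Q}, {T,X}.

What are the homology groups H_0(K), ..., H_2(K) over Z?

H_0 = Z,  H_1 = Z^4,  H_2 = 0.

Order the vertices as P < Q < R < S < T < U < V < W < X < Y. Listing each simplex with vertices in this order, K has dimension 2 with simplices:

  0-simplices (10): P, Q, R, S, T, U, V, W, X, Y
  1-simplices (15): PQ, PU, PV, QS, QU, QY, RT, RU, RW, RY, SV, SW, SX, TX, VW
  2-simplices (2): PQU, SVW

so the chain groups are C_0 ≅ Z^10, C_1 ≅ Z^15, C_2 ≅ Z^2.

∂_1: C_1 → C_0 is given by ∂[p,q] = [q] − [p].
The resulting 10×15 matrix has rank 9, and its Smith normal form has invariant factors (1,1,1,1,1,1,1,1,1).

Boundary ∂_2: C_2 → C_1 maps a triangle to the signed sum of its edges. For instance
  ∂PQU = QU − PU + PQ,
  ∂SVW = VW − SW + SV.
The 15×2 boundary matrix has rank 2 and Smith normal form diag(1,1).

Computing H_k = (kernel of ∂_k) / (image of ∂_{k+1}):

  H_0: rank C_0 − rank ∂_1 = 10 − 9 = 1, and the invariant factors of ∂_1 are all 1, so H_0 = Z.
  H_1: rank ker ∂_1 − rank ∂_2 = (15 − 9) − 2 = 4, and the invariant factors of ∂_2 are all 1, so H_1 = Z^4.
  H_2: rank ker ∂_2 − rank ∂_3 = (2 − 2) − 0 = 0, and there is no ∂_3, so H_2 = 0.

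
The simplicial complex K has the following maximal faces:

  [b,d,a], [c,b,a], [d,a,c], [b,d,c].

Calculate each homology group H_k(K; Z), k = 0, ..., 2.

Fix the vertex order a < b < c < d and write every simplex with vertices in increasing order. Then dim K = 2 and the simplices of K are:

  0-simplices (4): a, b, c, d
  1-simplices (6): ab, ac, ad, bc, bd, cd
  2-simplices (4): abc, abd, acd, bcd

so the chain groups are C_0 ≅ Z^4, C_1 ≅ Z^6, C_2 ≅ Z^4.

The boundary map ∂_1: C_1 → C_0 is given by ∂[p,q] = [q] − [p].
As a 4×6 matrix over Z this has rank 3, with invariant factors (1,1,1).

Boundary ∂_2: C_2 → C_1 sends each 2-simplex [p,q,r] to [q,r] − [p,r] + [p,q]. For instance
  ∂bcd = cd − bd + bc,
  ∂abd = bd − ad + ab.
The 6×4 boundary matrix has rank 3 and Smith normal form diag(1,1,1).

Computing H_k = (kernel of ∂_k) / (image of ∂_{k+1}):

  H_0: rank C_0 − rank ∂_1 = 4 − 3 = 1, and the invariant factors of ∂_1 are all 1, so H_0 = Z.
  H_1: rank ker ∂_1 − rank ∂_2 = (6 − 3) − 3 = 0, and the invariant factors of ∂_2 are all 1, so H_1 = 0.
  H_2: rank ker ∂_2 − rank ∂_3 = (4 − 3) − 0 = 1, and there is no ∂_3, so H_2 = Z.

H_0 = Z,  H_1 = 0,  H_2 = Z.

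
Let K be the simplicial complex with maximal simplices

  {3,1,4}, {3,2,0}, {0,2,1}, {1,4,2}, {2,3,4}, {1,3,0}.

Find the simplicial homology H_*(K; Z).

K has 5 vertices, 9 edges, 6 triangles.
rank ∂_0 = 0, rank ∂_1 = 4 ⇒ b_0 = 5 − 0 − 4 = 1; all invariant factors of ∂_1 are 1 so no torsion. So H_0 ≅ Z.
rank ∂_1 = 4, rank ∂_2 = 5 ⇒ b_1 = 9 − 4 − 5 = 0; all invariant factors of ∂_2 are 1 so no torsion. So H_1 ≅ 0.
rank ∂_2 = 5, rank ∂_3 = 0 ⇒ b_2 = 6 − 5 − 0 = 1. So H_2 ≅ Z.

H_0 = Z,  H_1 = 0,  H_2 = Z.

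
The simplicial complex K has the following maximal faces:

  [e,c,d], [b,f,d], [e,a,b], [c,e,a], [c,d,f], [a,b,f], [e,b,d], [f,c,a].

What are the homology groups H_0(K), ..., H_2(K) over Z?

H_0 = Z,  H_1 = 0,  H_2 = Z.

Fix the vertex order a < b < c < d < e < f and write every simplex with vertices in increasing order. Then dim K = 2 and the simplices of K are:

  0-simplices (6): a, b, c, d, e, f
  1-simplices (12): ab, ac, ae, af, bd, be, bf, cd, ce, cf, de, df
  2-simplices (8): abe, abf, ace, acf, bde, bdf, cde, cdf

so the chain groups are C_0 ≅ Z^6, C_1 ≅ Z^12, C_2 ≅ Z^8.

The boundary map ∂_1: C_1 → C_0 maps an edge to its endpoints' difference, ∂[p,q] = q − p. For instance
  ∂ae = e − a.
The 6×12 boundary matrix has rank 5 and Smith normal form diag(1,1,1,1,1).

The boundary map ∂_2: C_2 → C_1 acts by ∂[p,q,r] = [q,r] − [p,r] + [p,q]. For instance
  ∂cde = de − ce + cd,
  ∂bdf = df − bf + bd.
As a 12×8 matrix over Z this has rank 7, with invariant factors (1,1,1,1,1,1,1).

Reading off H_k = ker ∂_k / im ∂_{k+1}:

  H_0: rank C_0 − rank ∂_1 = 6 − 5 = 1, and the invariant factors of ∂_1 are all 1, so H_0 ≅ Z.
  H_1: rank ker ∂_1 − rank ∂_2 = (12 − 5) − 7 = 0, and the invariant factors of ∂_2 are all 1, so H_1 ≅ 0.
  H_2: rank ker ∂_2 − rank ∂_3 = (8 − 7) − 0 = 1, and there is no ∂_3, so H_2 ≅ Z.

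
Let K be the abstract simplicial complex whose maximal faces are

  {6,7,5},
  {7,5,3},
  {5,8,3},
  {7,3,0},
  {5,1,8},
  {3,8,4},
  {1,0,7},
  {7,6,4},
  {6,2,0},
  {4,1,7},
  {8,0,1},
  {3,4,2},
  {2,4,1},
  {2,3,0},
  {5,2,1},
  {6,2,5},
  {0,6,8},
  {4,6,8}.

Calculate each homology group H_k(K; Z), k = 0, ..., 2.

H_0 ≅ Z,  H_1 ≅ Z^2,  H_2 ≅ Z.

K has 9 vertices, 27 edges, 18 triangles.
rank ∂_0 = 0, rank ∂_1 = 8 ⇒ b_0 = 9 − 0 − 8 = 1; all invariant factors of ∂_1 are 1 so no torsion. So H_0 = Z.
rank ∂_1 = 8, rank ∂_2 = 17 ⇒ b_1 = 27 − 8 − 17 = 2; all invariant factors of ∂_2 are 1 so no torsion. So H_1 = Z^2.
rank ∂_2 = 17, rank ∂_3 = 0 ⇒ b_2 = 18 − 17 − 0 = 1. So H_2 = Z.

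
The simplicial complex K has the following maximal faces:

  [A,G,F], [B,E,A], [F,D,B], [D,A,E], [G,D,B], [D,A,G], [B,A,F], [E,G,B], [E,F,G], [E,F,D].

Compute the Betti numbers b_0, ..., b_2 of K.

We work with the vertex ordering A < B < D < E < F < G. The simplices of K, each written with vertices in increasing order, are:

  0-simplices (6): A, B, D, E, F, G
  1-simplices (15): AB, AD, AE, AF, AG, BD, BE, BF, BG, DE, DF, DG, EF, EG, FG
  2-simplices (10): ABE, ABF, ADE, ADG, AFG, BDF, BDG, BEG, DEF, EFG

giving chain groups C_0 ≅ Z^6, C_1 ≅ Z^15, C_2 ≅ Z^10.

The boundary map ∂_1: C_1 → C_0 maps an edge to its endpoints' difference, ∂[p,q] = q − p.
As a 6×15 matrix over Z this has rank 5, with invariant factors (1,1,1,1,1).

The boundary map ∂_2: C_2 → C_1 sends each 2-simplex [p,q,r] to [q,r] − [p,r] + [p,q]. For instance
  ∂AFG = FG − AG + AF,
  ∂BEG = EG − BG + BE.
As a 15×10 matrix over Z this has rank 10, with invariant factors (1,1,1,1,1,1,1,1,1,2).

Reading off H_k = ker ∂_k / im ∂_{k+1}:

  H_0: rank C_0 − rank ∂_1 = 6 − 5 = 1, and the invariant factors of ∂_1 are all 1, so H_0 = Z.
  H_1: rank ker ∂_1 − rank ∂_2 = (15 − 5) − 10 = 0, and ∂_2 has invariant factor 2 > 1, so H_1 = Z/2.
  H_2: rank ker ∂_2 − rank ∂_3 = (10 − 10) − 0 = 0, and there is no ∂_3, so H_2 = 0.

(K is a triangulation of the real projective plane RP^2.)

Hence the Betti numbers are b_0 = 1, b_1 = 0, b_2 = 0.

b_0 = 1, b_1 = 0, b_2 = 0.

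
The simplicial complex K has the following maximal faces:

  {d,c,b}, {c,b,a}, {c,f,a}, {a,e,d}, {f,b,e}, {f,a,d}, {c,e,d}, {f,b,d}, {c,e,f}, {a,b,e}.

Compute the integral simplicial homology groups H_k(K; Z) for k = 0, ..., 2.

Fix the vertex order a < b < c < d < e < f and write every simplex with vertices in increasing order. Then dim K = 2 and the simplices of K are:

  0-simplices (6): a, b, c, d, e, f
  1-simplices (15): ab, ac, ad, ae, af, bc, bd, be, bf, cd, ce, cf, de, df, ef
  2-simplices (10): abc, abe, acf, ade, adf, bcd, bdf, bef, cde, cef

so the chain groups are C_0 ≅ Z^6, C_1 ≅ Z^15, C_2 ≅ Z^10.

Boundary ∂_1: C_1 → C_0 sends each edge [p,q] (with p < q) to q − p. For instance
  ∂ef = f − e.
The 6×15 boundary matrix has rank 5 and Smith normal form diag(1,1,1,1,1).

Boundary ∂_2: C_2 → C_1 sends each 2-simplex [p,q,r] to [q,r] − [p,r] + [p,q]. For instance
  ∂cde = de − ce + cd,
  ∂bdf = df − bf + bd.
This gives a 15×10 integer matrix of rank 10; reducing to Smith normal form yields diagonal entries (1,1,1,1,1,1,1,1,1,2).

From H_k ≅ ker(∂_k) / im(∂_{k+1}) we obtain:

  H_0: rank C_0 − rank ∂_1 = 6 − 5 = 1, and the invariant factors of ∂_1 are all 1, so H_0 ≅ Z.
  H_1: rank ker ∂_1 − rank ∂_2 = (15 − 5) − 10 = 0, and ∂_2 has invariant factor 2 > 1, so H_1 ≅ Z/2.
  H_2: rank ker ∂_2 − rank ∂_3 = (10 − 10) − 0 = 0, and there is no ∂_3, so H_2 ≅ 0.

As a check, the Euler characteristic is 6 − 15 + 10 = 1, which agrees with 1 − 0 + 0 = 1.
(K is a triangulation of the real projective plane RP^2.)

H_0 ≅ Z,  H_1 ≅ Z/2,  H_2 = 0.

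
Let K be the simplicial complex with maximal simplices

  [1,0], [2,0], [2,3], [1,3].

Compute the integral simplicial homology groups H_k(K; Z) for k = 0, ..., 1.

H_0 = Z,  H_1 = Z.

Take the total order 0 < 1 < 2 < 3 on the vertex set. Then K (dimension 1) consists of the simplices:

  0-simplices (4): [0], [1], [2], [3]
  1-simplices (4): [0,1], [0,2], [1,3], [2,3]

Hence C_0 ≅ Z^4, C_1 ≅ Z^4.

∂_1: C_1 → C_0 maps an edge to its endpoints' difference, ∂[p,q] = q − p.
The 4×4 boundary matrix has rank 3 and Smith normal form diag(1,1,1).

From H_k ≅ ker(∂_k) / im(∂_{k+1}) we obtain:

  H_0: rank C_0 − rank ∂_1 = 4 − 3 = 1, and the invariant factors of ∂_1 are all 1, so H_0 ≅ Z.
  H_1: rank ker ∂_1 − rank ∂_2 = (4 − 3) − 0 = 1, and there is no ∂_2, so H_1 ≅ Z.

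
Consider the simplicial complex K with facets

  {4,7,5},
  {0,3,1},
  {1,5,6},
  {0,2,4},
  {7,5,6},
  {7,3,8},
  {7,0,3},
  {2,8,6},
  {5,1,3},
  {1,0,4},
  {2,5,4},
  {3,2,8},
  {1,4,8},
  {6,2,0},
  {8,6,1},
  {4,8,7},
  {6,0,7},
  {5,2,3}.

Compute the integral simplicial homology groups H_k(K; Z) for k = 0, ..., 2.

H_0 ≅ Z,  H_1 ≅ Z^2,  H_2 ≅ Z.

We work with the vertex ordering 0 < 1 < 2 < 3 < 4 < 5 < 6 < 7 < 8. The simplices of K, each written with vertices in increasing order, are:

  0-simplices (9): [0], [1], [2], [3], [4], [5], [6], [7], [8]
  1-simplices (27): (27 of them)
  2-simplices (18): [0,1,3], [0,1,4], [0,2,4], [0,2,6], [0,3,7], [0,6,7], [1,3,5], [1,4,8], [1,5,6], [1,6,8], [2,3,5], [2,3,8], [2,4,5], [2,6,8], [3,7,8], [4,5,7], [4,7,8], [5,6,7]

giving chain groups C_0 ≅ Z^9, C_1 ≅ Z^27, C_2 ≅ Z^18.

Boundary ∂_1: C_1 → C_0 is given by ∂[p,q] = [q] − [p]. For instance
  ∂[6,8] = [8] − [6].
As a 9×27 matrix over Z this has rank 8, with invariant factors (1,1,1,1,1,1,1,1).

∂_2: C_2 → C_1 sends each 2-simplex [p,q,r] to [q,r] − [p,r] + [p,q]. For instance
  ∂[0,1,3] = [1,3] − [0,3] + [0,1],
  ∂[3,7,8] = [7,8] − [3,8] + [3,7].
As a 27×18 matrix over Z this has rank 17, with invariant factors (1,1,1,1,1,1,1,1,1,1,1,1,1,1,1,1,1).

Reading off H_k = ker ∂_k / im ∂_{k+1}:

  H_0: rank C_0 − rank ∂_1 = 9 − 8 = 1, and the invariant factors of ∂_1 are all 1, so H_0 ≅ Z.
  H_1: rank ker ∂_1 − rank ∂_2 = (27 − 8) − 17 = 2, and the invariant factors of ∂_2 are all 1, so H_1 ≅ Z^2.
  H_2: rank ker ∂_2 − rank ∂_3 = (18 − 17) − 0 = 1, and there is no ∂_3, so H_2 ≅ Z.

As a check, the Euler characteristic is 9 − 27 + 18 = 0, which agrees with 1 − 2 + 1 = 0.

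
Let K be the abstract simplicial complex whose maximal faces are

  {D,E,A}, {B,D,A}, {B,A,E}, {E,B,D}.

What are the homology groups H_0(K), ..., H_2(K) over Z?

H_0 ≅ Z,  H_1 = 0,  H_2 ≅ Z.

Fix the vertex order A < B < D < E and write every simplex with vertices in increasing order. Then dim K = 2 and the simplices of K are:

  0-simplices (4): A, B, D, E
  1-simplices (6): AB, AD, AE, BD, BE, DE
  2-simplices (4): ABD, ABE, ADE, BDE

giving chain groups C_0 ≅ Z^4, C_1 ≅ Z^6, C_2 ≅ Z^4.

Boundary ∂_1: C_1 → C_0 sends each edge [p,q] (with p < q) to q − p.
This gives a 4×6 integer matrix of rank 3; reducing to Smith normal form yields diagonal entries (1,1,1).

Boundary ∂_2: C_2 → C_1 acts by ∂[p,q,r] = [q,r] − [p,r] + [p,q]. For instance
  ∂ADE = DE − AE + AD,
  ∂BDE = DE − BE + BD.
The 6×4 boundary matrix has rank 3 and Smith normal form diag(1,1,1).

Reading off H_k = ker ∂_k / im ∂_{k+1}:

  H_0: rank C_0 − rank ∂_1 = 4 − 3 = 1, and the invariant factors of ∂_1 are all 1, so H_0 = Z.
  H_1: rank ker ∂_1 − rank ∂_2 = (6 − 3) − 3 = 0, and the invariant factors of ∂_2 are all 1, so H_1 = 0.
  H_2: rank ker ∂_2 − rank ∂_3 = (4 − 3) − 0 = 1, and there is no ∂_3, so H_2 = Z.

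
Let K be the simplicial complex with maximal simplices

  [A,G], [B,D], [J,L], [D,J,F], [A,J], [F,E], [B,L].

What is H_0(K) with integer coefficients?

H_0 = Z.

Order the vertices as A < B < D < E < F < G < J < L. Listing each simplex with vertices in this order, K has dimension 2 with simplices:

  0-simplices (8): A, B, D, E, F, G, J, L
  1-simplices (9): AG, AJ, BD, BL, DF, DJ, EF, FJ, JL
  2-simplices (1): DFJ

Hence C_0 ≅ Z^8, C_1 ≅ Z^9, C_2 ≅ Z^1.

Boundary ∂_1: C_1 → C_0 maps an edge to its endpoints' difference, ∂[p,q] = q − p. For instance
  ∂BL = L − B.
The resulting 8×9 matrix has rank 7, and its Smith normal form has invariant factors (1,1,1,1,1,1,1).

∂_2: C_2 → C_1 acts by ∂[p,q,r] = [q,r] − [p,r] + [p,q]. For instance
  ∂DFJ = FJ − DJ + DF.
As a 9×1 matrix over Z this has rank 1, with invariant factors (1).

Reading off H_k = ker ∂_k / im ∂_{k+1}:

  H_0: rank C_0 − rank ∂_1 = 8 − 7 = 1, and the invariant factors of ∂_1 are all 1, so H_0 = Z.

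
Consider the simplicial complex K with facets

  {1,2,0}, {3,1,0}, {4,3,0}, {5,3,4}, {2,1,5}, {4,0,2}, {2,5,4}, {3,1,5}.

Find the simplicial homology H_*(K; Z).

H_0 = Z,  H_1 = 0,  H_2 = Z.

Fix the vertex order 0 < 1 < 2 < 3 < 4 < 5 and write every simplex with vertices in increasing order. Then dim K = 2 and the simplices of K are:

  0-simplices (6): [0], [1], [2], [3], [4], [5]
  1-simplices (12): [0,1], [0,2], [0,3], [0,4], [1,2], [1,3], [1,5], [2,4], [2,5], [3,4], [3,5], [4,5]
  2-simplices (8): [0,1,2], [0,1,3], [0,2,4], [0,3,4], [1,2,5], [1,3,5], [2,4,5], [3,4,5]

so the chain groups are C_0 ≅ Z^6, C_1 ≅ Z^12, C_2 ≅ Z^8.

∂_1: C_1 → C_0 is given by ∂[p,q] = [q] − [p]. For instance
  ∂[0,1] = [1] − [0].
This gives a 6×12 integer matrix of rank 5; reducing to Smith normal form yields diagonal entries (1,1,1,1,1).

∂_2: C_2 → C_1 sends each 2-simplex [p,q,r] to [q,r] − [p,r] + [p,q]. For instance
  ∂[0,1,3] = [1,3] − [0,3] + [0,1],
  ∂[0,2,4] = [2,4] − [0,4] + [0,2].
As a 12×8 matrix over Z this has rank 7, with invariant factors (1,1,1,1,1,1,1).

Reading off H_k = ker ∂_k / im ∂_{k+1}:

  H_0: rank C_0 − rank ∂_1 = 6 − 5 = 1, and the invariant factors of ∂_1 are all 1, so H_0 = Z.
  H_1: rank ker ∂_1 − rank ∂_2 = (12 − 5) − 7 = 0, and the invariant factors of ∂_2 are all 1, so H_1 = 0.
  H_2: rank ker ∂_2 − rank ∂_3 = (8 − 7) − 0 = 1, and there is no ∂_3, so H_2 = Z.

As a check, the Euler characteristic is 6 − 12 + 8 = 2, which agrees with 1 − 0 + 1 = 2.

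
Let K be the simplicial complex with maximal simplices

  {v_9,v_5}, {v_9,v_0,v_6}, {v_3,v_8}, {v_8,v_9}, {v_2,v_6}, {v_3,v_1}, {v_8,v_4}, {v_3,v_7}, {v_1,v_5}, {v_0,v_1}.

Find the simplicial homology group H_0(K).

H_0 ≅ Z.

K has 10 vertices, 12 edges, 1 triangle.
rank ∂_0 = 0, rank ∂_1 = 9 ⇒ b_0 = 10 − 0 − 9 = 1; all invariant factors of ∂_1 are 1 so no torsion. So H_0 ≅ Z.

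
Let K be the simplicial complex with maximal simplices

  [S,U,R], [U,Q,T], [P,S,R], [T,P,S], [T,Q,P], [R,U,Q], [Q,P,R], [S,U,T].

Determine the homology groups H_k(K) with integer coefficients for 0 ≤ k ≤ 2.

Fix the vertex order P < Q < R < S < T < U and write every simplex with vertices in increasing order. Then dim K = 2 and the simplices of K are:

  0-simplices (6): P, Q, R, S, T, U
  1-simplices (12): PQ, PR, PS, PT, QR, QT, QU, RS, RU, ST, SU, TU
  2-simplices (8): PQR, PQT, PRS, PST, QRU, QTU, RSU, STU

Hence C_0 ≅ Z^6, C_1 ≅ Z^12, C_2 ≅ Z^8.

Boundary ∂_1: C_1 → C_0 sends each edge [p,q] (with p < q) to q − p. For instance
  ∂PR = R − P.
This gives a 6×12 integer matrix of rank 5; reducing to Smith normal form yields diagonal entries (1,1,1,1,1).

∂_2: C_2 → C_1 acts by ∂[p,q,r] = [q,r] − [p,r] + [p,q]. For instance
  ∂PQR = QR − PR + PQ,
  ∂PST = ST − PT + PS.
The 12×8 boundary matrix has rank 7 and Smith normal form diag(1,1,1,1,1,1,1).

From H_k ≅ ker(∂_k) / im(∂_{k+1}) we obtain:

  H_0: rank C_0 − rank ∂_1 = 6 − 5 = 1, and the invariant factors of ∂_1 are all 1, so H_0 ≅ Z.
  H_1: rank ker ∂_1 − rank ∂_2 = (12 − 5) − 7 = 0, and the invariant factors of ∂_2 are all 1, so H_1 ≅ 0.
  H_2: rank ker ∂_2 − rank ∂_3 = (8 − 7) − 0 = 1, and there is no ∂_3, so H_2 ≅ Z.

As a check, the Euler characteristic is 6 − 12 + 8 = 2, which agrees with 1 − 0 + 1 = 2.

H_0 ≅ Z,  H_1 = 0,  H_2 ≅ Z.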